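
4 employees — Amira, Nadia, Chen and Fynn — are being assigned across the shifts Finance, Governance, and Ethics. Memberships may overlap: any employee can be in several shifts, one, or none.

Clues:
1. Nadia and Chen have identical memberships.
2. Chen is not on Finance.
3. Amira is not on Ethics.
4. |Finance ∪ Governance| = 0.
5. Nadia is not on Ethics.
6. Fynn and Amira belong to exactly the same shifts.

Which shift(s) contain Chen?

From (2): Chen ∉ Finance.
From (3): Amira ∉ Ethics.
From (5): Nadia ∉ Ethics.
(1): Nadia matches Chen: Nadia ∉ Finance.
(1): Chen matches Nadia: Chen ∉ Ethics.
(6): Fynn matches Amira: Fynn ∉ Ethics.
Suppose Chen ∈ Governance: no assignment then satisfies all the clues, so Chen ∉ Governance.

Chen: none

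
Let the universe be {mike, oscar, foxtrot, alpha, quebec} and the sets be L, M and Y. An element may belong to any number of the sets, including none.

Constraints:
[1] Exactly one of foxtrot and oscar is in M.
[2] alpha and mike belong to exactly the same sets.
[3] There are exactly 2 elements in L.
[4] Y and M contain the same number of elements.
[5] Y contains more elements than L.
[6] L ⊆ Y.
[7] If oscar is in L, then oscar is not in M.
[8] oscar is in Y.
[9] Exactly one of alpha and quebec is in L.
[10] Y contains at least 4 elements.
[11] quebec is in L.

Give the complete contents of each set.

L = {oscar, quebec}; M = {alpha, foxtrot, mike, quebec}; Y = {alpha, mike, oscar, quebec}

From (8): oscar ∈ Y.
From (11): quebec ∈ L.
(6) with quebec ∈ L: quebec ∈ Y.
(9) (exactly one): alpha ∉ L.
(2): mike matches alpha: mike ∉ L.
Suppose mike ∉ M: no assignment then satisfies all the clues, so mike ∈ M.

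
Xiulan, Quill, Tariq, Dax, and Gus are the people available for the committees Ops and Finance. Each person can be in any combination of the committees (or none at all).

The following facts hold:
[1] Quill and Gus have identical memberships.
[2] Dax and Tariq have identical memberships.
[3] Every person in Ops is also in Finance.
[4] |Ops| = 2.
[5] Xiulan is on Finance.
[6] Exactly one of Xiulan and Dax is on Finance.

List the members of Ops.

Ops = {Gus, Quill}

From (5): Xiulan ∈ Finance.
(6) (exactly one): Dax ∉ Finance.
(2): Tariq matches Dax: Tariq ∉ Finance.
(3) contrapositive: Tariq ∉ Ops.
(3) contrapositive: Dax ∉ Ops.
Suppose Xiulan ∈ Ops: no assignment then satisfies all the clues, so Xiulan ∉ Ops.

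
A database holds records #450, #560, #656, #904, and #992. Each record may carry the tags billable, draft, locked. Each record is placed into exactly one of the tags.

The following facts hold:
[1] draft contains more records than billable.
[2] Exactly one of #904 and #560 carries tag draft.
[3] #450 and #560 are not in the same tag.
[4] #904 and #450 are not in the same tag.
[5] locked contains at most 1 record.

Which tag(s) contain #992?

#992: draft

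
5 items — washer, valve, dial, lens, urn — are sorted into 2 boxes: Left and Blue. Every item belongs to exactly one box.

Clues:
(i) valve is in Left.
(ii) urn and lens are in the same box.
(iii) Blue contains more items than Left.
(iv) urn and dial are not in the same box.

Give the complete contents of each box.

Left = {dial, valve}; Blue = {lens, urn, washer}

From (i): valve ∈ Left.
Suppose washer ∈ Left: no assignment then satisfies all the clues, so washer ∉ Left.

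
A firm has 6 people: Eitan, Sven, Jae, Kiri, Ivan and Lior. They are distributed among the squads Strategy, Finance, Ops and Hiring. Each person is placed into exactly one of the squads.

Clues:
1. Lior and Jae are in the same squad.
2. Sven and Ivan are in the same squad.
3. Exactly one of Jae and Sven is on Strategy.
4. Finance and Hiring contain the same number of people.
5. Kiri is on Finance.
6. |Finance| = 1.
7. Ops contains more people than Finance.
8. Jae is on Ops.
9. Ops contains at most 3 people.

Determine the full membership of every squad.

From (5): Kiri ∈ Finance.
From (8): Jae ∈ Ops.
(1): Lior matches Jae: Lior ∉ Strategy.
(1): Lior matches Jae: Lior ∉ Finance.
(1): Lior matches Jae: Lior ∈ Ops.
(3) (exactly one): Sven ∈ Strategy.
(6): Finance already has 1, so the rest are out.
(2): Ivan matches Sven: Ivan ∈ Strategy.
Suppose Eitan ∈ Strategy: no assignment then satisfies all the clues, so Eitan ∉ Strategy.

Strategy = {Ivan, Sven}; Finance = {Kiri}; Ops = {Jae, Lior}; Hiring = {Eitan}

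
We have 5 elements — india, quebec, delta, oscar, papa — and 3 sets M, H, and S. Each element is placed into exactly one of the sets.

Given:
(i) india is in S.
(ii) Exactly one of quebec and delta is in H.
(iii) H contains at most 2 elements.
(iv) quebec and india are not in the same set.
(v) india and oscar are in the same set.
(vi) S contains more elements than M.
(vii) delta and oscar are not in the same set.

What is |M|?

1

From (i): india ∈ S.
(iv): quebec ∉ S.
(v): oscar matches india: oscar ∉ M.
(v): oscar matches india: oscar ∉ H.
(v): oscar matches india: oscar ∈ S.
(vii): delta ∉ S.
Suppose papa ∈ M: no assignment then satisfies all the clues, so papa ∉ M.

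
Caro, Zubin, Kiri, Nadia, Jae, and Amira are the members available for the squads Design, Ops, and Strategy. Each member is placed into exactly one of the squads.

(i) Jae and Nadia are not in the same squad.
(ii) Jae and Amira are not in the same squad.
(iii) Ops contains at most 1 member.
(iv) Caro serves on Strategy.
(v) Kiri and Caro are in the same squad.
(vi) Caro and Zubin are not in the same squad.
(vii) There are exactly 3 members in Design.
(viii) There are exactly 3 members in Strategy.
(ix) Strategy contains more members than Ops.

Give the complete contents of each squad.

Design = {Amira, Nadia, Zubin}; Ops = {}; Strategy = {Caro, Jae, Kiri}

From (iv): Caro ∈ Strategy.
(v): Kiri matches Caro: Kiri ∉ Design.
(v): Kiri matches Caro: Kiri ∉ Ops.
(v): Kiri matches Caro: Kiri ∈ Strategy.
(vi): Zubin ∉ Strategy.
Suppose Zubin ∉ Design: no assignment then satisfies all the clues, so Zubin ∈ Design.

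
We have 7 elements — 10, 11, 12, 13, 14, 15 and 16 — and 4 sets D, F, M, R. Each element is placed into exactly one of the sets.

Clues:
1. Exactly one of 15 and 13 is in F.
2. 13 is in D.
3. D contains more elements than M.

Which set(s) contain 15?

From (2): 13 ∈ D.
(1) (exactly one): 15 ∈ F.

15: F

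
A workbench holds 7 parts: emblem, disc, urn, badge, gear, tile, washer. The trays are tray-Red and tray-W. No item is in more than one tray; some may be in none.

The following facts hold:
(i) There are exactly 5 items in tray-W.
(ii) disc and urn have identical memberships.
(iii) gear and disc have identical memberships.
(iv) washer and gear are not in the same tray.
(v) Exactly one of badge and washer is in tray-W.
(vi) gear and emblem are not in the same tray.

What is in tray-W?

tray-W = {badge, disc, gear, tile, urn}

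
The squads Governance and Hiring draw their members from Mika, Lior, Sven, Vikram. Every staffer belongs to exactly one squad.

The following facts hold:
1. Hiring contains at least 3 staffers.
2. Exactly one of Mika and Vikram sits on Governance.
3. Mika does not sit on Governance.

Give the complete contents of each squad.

From (3): Mika ∉ Governance.
(2) (exactly one): Vikram ∈ Governance.
Only one squad left: Mika ∈ Hiring.
(1): only 3 candidates remain for Hiring, so all are in.

Governance = {Vikram}; Hiring = {Lior, Mika, Sven}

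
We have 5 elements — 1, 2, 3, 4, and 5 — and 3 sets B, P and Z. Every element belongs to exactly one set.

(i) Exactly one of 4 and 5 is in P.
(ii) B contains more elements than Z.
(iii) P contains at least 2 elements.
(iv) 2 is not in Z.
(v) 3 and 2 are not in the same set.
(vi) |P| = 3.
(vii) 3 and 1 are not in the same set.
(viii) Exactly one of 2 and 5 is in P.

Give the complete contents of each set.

B = {3, 5}; P = {1, 2, 4}; Z = {}

From (iv): 2 ∉ Z.
Suppose 1 ∈ B: no assignment then satisfies all the clues, so 1 ∉ B.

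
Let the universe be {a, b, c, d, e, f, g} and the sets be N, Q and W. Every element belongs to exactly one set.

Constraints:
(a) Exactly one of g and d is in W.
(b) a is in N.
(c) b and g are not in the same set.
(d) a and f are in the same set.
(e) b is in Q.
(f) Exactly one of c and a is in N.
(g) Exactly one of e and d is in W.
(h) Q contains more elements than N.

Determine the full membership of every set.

N = {a, f}; Q = {b, c, d}; W = {e, g}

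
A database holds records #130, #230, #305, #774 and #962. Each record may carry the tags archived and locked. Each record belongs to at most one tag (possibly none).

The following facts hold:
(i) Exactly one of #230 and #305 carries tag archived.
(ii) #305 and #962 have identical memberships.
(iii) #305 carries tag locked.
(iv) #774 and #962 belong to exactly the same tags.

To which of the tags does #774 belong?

From (iii): #305 ∈ locked.
(i) (exactly one): #230 ∈ archived.
(ii): #962 matches #305: #962 ∉ archived.
(ii): #962 matches #305: #962 ∈ locked.
(iv): #774 matches #962: #774 ∉ archived.
(iv): #774 matches #962: #774 ∈ locked.

#774: locked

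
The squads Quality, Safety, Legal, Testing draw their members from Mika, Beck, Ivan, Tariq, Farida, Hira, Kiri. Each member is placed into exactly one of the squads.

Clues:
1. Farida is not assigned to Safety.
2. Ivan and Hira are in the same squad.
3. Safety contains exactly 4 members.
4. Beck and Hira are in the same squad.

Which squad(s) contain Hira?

Hira: Safety

From (1): Farida ∉ Safety.
Suppose Hira ∈ Quality: no assignment then satisfies all the clues, so Hira ∉ Quality.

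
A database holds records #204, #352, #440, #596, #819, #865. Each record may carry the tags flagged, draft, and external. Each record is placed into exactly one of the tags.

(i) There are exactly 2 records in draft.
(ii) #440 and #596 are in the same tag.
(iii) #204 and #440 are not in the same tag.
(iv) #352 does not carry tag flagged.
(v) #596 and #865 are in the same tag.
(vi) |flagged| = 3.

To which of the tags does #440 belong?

#440: flagged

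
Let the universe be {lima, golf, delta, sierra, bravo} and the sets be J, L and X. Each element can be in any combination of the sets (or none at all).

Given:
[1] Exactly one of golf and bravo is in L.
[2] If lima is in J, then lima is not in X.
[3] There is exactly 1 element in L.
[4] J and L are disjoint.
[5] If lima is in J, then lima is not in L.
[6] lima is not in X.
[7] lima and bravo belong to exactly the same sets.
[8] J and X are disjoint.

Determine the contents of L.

L = {golf}

From (6): lima ∉ X.
(7): bravo matches lima: bravo ∉ X.
Suppose lima ∈ L: no assignment then satisfies all the clues, so lima ∉ L.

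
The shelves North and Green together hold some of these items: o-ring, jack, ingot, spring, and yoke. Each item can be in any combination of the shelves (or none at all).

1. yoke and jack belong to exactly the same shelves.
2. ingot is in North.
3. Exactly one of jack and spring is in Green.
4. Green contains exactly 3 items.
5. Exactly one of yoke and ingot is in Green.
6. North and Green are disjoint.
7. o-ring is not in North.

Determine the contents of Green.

Green = {jack, o-ring, yoke}

From (2): ingot ∈ North.
From (7): o-ring ∉ North.
(6) (disjoint): ingot ∉ Green.
(5) (exactly one): yoke ∈ Green.
(6) (disjoint): yoke ∉ North.
(1): jack matches yoke: jack ∉ North.
(1): jack matches yoke: jack ∈ Green.
(3) (exactly one): spring ∉ Green.
(4): only 3 candidates remain for Green, so all are in.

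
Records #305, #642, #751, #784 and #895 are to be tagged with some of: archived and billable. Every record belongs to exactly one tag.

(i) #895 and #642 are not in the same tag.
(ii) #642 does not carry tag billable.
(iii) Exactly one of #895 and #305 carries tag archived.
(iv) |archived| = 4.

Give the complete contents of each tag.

archived = {#305, #642, #751, #784}; billable = {#895}

From (ii): #642 ∉ billable.
Only one tag left: #642 ∈ archived.
(i): #895 ∉ archived.
(iii) (exactly one): #305 ∈ archived.
(iv): only 4 candidates remain for archived, so all are in.
Only one tag left: #895 ∈ billable.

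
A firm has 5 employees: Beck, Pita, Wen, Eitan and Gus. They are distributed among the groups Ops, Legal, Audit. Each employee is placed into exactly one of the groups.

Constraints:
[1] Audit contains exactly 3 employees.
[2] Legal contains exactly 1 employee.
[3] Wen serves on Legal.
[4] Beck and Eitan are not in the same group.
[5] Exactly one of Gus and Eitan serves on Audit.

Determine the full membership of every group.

Ops = {Eitan}; Legal = {Wen}; Audit = {Beck, Gus, Pita}

From (3): Wen ∈ Legal.
(2): Legal already has 1, so the rest are out.
Suppose Beck ∈ Ops: no assignment then satisfies all the clues, so Beck ∉ Ops.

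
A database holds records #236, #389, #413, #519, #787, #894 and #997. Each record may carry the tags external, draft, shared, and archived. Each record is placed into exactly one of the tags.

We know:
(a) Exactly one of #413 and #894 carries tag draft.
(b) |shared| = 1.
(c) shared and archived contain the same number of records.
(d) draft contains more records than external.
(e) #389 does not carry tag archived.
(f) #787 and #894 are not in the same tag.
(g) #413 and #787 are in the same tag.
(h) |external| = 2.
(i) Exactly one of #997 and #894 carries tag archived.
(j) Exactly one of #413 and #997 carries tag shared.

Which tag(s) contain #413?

#413: draft

From (e): #389 ∉ archived.
Suppose #413 ∈ external: no assignment then satisfies all the clues, so #413 ∉ external.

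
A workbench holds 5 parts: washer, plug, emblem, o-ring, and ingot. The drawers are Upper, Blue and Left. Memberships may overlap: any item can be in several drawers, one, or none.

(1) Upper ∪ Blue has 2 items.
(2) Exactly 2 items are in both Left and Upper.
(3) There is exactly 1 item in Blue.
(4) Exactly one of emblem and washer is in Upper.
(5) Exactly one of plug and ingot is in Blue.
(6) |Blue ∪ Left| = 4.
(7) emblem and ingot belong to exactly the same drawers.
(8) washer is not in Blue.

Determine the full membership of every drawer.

From (8): washer ∉ Blue.
Suppose washer ∉ Upper: no assignment then satisfies all the clues, so washer ∈ Upper.

Upper = {plug, washer}; Blue = {plug}; Left = {emblem, ingot, plug, washer}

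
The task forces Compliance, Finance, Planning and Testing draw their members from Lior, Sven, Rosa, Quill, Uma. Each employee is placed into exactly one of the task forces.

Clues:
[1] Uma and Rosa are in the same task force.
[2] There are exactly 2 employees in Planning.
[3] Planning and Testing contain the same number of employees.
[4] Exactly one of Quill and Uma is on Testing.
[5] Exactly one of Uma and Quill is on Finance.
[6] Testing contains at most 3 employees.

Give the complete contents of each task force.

Compliance = {}; Finance = {Quill}; Planning = {Lior, Sven}; Testing = {Rosa, Uma}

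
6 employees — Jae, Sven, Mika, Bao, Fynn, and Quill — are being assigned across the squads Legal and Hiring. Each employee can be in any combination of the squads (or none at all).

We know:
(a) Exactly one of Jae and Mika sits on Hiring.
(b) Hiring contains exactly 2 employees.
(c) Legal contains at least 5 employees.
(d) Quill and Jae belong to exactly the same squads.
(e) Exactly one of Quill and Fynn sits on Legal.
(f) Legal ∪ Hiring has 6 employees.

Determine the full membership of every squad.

Legal = {Bao, Jae, Mika, Quill, Sven}; Hiring = {Fynn, Mika}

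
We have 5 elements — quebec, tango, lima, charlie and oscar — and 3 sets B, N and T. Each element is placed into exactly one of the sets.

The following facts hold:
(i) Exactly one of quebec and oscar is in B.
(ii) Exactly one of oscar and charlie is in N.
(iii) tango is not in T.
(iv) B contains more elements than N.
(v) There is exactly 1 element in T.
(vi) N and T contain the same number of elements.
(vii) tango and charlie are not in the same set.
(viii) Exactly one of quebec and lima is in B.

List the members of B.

B = {lima, oscar, tango}

From (iii): tango ∉ T.
Suppose quebec ∈ B: no assignment then satisfies all the clues, so quebec ∉ B.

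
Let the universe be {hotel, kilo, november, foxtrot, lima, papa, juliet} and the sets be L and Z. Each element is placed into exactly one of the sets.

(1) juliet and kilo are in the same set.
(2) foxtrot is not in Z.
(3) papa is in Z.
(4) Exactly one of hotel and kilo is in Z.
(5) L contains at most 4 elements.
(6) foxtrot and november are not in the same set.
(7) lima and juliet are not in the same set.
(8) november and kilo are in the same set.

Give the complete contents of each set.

L = {foxtrot, hotel, lima}; Z = {juliet, kilo, november, papa}

From (2): foxtrot ∉ Z.
From (3): papa ∈ Z.
Only one set left: foxtrot ∈ L.
(6): november ∉ L.
(8): kilo matches november: kilo ∉ L.
Only one set left: kilo ∈ Z.
Only one set left: november ∈ Z.
(1): juliet matches kilo: juliet ∉ L.
(1): juliet matches kilo: juliet ∈ Z.
(4) (exactly one): hotel ∉ Z.
(7): lima ∉ Z.
Only one set left: lima ∈ L.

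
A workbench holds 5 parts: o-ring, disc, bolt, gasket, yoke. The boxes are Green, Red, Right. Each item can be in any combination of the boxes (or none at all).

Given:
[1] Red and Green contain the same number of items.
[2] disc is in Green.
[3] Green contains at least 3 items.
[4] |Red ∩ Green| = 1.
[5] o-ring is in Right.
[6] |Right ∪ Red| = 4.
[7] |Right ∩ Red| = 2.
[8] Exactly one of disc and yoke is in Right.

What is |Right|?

3

From (2): disc ∈ Green.
From (5): o-ring ∈ Right.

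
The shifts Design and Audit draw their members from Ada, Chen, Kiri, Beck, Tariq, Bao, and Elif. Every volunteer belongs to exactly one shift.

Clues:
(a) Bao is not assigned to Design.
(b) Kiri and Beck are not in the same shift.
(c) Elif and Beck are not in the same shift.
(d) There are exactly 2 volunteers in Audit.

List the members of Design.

Design = {Ada, Chen, Elif, Kiri, Tariq}

From (a): Bao ∉ Design.
Only one shift left: Bao ∈ Audit.
Suppose Ada ∉ Design: no assignment then satisfies all the clues, so Ada ∈ Design.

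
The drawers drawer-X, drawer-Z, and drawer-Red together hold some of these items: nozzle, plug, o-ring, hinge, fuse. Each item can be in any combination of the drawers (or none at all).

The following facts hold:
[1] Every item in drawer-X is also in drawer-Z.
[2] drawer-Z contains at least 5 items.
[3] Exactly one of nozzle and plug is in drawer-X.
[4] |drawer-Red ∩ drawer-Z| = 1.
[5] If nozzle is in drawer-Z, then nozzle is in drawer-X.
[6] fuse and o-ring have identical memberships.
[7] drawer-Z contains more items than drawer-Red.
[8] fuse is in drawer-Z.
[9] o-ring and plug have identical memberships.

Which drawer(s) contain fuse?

From (8): fuse ∈ drawer-Z.
(2): only 5 candidates remain for drawer-Z, so all are in.
(5): nozzle ∈ drawer-X.
(3) (exactly one): plug ∉ drawer-X.
(9): o-ring matches plug: o-ring ∉ drawer-X.
(6): fuse matches o-ring: fuse ∉ drawer-X.
Suppose fuse ∈ drawer-Red: no assignment then satisfies all the clues, so fuse ∉ drawer-Red.

fuse: drawer-Z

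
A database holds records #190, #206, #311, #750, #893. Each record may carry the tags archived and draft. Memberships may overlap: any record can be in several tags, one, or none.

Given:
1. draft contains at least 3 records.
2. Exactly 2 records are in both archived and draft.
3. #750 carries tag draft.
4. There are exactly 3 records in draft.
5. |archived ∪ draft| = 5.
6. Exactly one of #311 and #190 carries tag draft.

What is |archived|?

4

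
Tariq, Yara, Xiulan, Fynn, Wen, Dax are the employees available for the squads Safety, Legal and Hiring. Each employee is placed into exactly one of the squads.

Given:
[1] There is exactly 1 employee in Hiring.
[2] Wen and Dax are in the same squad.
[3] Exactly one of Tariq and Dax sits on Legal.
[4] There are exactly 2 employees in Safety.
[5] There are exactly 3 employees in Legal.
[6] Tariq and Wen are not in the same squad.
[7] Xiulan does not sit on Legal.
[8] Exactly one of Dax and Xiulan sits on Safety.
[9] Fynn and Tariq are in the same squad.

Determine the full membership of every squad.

Safety = {Dax, Wen}; Legal = {Fynn, Tariq, Yara}; Hiring = {Xiulan}

From (7): Xiulan ∉ Legal.
Suppose Tariq ∈ Safety: no assignment then satisfies all the clues, so Tariq ∉ Safety.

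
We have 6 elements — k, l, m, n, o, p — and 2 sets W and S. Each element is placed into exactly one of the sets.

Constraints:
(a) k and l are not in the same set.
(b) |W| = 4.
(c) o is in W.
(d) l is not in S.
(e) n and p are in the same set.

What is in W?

W = {l, n, o, p}

From (c): o ∈ W.
From (d): l ∉ S.
Only one set left: l ∈ W.
(a): k ∉ W.
Only one set left: k ∈ S.
Suppose m ∈ W: no assignment then satisfies all the clues, so m ∉ W.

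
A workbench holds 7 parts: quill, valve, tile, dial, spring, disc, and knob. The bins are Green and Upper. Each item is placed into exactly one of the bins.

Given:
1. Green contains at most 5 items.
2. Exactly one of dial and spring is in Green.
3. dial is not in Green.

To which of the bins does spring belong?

From (3): dial ∉ Green.
(2) (exactly one): spring ∈ Green.
Only one bin left: dial ∈ Upper.

spring: Green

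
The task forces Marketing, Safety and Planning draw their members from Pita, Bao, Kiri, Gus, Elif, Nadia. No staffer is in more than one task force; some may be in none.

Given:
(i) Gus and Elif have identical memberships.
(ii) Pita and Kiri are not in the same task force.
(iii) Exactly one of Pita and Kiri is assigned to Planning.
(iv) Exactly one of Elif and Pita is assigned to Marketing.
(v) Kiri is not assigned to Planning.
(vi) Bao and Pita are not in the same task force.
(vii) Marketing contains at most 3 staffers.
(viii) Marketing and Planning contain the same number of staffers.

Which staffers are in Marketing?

From (v): Kiri ∉ Planning.
(iii) (exactly one): Pita ∈ Planning.
(iv) (exactly one): Elif ∈ Marketing.
(vi): Bao ∉ Planning.
(i): Gus matches Elif: Gus ∈ Marketing.
Suppose Bao ∈ Marketing: no assignment then satisfies all the clues, so Bao ∉ Marketing.

Marketing = {Elif, Gus}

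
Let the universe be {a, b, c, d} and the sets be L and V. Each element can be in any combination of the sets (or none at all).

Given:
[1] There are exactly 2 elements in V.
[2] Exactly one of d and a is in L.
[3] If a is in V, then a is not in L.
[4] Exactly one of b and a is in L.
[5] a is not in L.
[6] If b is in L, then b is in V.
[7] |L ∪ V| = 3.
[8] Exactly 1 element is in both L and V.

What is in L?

L = {b, d}

From (5): a ∉ L.
(2) (exactly one): d ∈ L.
(4) (exactly one): b ∈ L.
(6): b ∈ V.
Suppose c ∈ L: no assignment then satisfies all the clues, so c ∉ L.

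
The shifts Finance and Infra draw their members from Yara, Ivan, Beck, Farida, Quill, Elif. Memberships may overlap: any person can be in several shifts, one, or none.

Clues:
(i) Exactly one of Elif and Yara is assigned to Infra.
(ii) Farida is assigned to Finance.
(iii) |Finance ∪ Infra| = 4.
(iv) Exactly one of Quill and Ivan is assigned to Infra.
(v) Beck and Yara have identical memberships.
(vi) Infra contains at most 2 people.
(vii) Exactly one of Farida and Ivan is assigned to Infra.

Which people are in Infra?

Infra = {Elif, Ivan}

From (ii): Farida ∈ Finance.
Suppose Yara ∈ Infra: no assignment then satisfies all the clues, so Yara ∉ Infra.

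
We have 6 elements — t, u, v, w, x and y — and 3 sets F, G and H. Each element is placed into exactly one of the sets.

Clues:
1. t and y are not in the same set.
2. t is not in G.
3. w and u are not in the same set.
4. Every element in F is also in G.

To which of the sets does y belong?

y: G

From (2): t ∉ G.
(4) contrapositive: t ∉ F.
Only one set left: t ∈ H.
(1): y ∉ H.
Suppose y ∈ F: no assignment then satisfies all the clues, so y ∉ F.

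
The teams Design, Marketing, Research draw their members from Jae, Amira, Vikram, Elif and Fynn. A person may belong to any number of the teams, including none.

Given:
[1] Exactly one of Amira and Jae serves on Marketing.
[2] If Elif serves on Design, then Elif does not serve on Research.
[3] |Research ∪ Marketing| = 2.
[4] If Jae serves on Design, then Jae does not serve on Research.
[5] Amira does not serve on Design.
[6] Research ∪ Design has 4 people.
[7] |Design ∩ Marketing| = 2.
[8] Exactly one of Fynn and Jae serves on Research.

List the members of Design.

Design = {Elif, Fynn, Jae, Vikram}

From (5): Amira ∉ Design.
Suppose Jae ∉ Design: no assignment then satisfies all the clues, so Jae ∈ Design.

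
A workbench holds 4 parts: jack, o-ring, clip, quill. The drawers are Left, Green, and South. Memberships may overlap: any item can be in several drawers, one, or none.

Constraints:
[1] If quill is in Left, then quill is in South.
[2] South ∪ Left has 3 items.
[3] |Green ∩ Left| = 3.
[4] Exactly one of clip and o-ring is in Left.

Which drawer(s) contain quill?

quill: Green, Left, South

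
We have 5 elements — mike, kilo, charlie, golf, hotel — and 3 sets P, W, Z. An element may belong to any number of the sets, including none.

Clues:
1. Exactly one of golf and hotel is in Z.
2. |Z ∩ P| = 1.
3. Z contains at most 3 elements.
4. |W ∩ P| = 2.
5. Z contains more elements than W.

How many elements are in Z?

3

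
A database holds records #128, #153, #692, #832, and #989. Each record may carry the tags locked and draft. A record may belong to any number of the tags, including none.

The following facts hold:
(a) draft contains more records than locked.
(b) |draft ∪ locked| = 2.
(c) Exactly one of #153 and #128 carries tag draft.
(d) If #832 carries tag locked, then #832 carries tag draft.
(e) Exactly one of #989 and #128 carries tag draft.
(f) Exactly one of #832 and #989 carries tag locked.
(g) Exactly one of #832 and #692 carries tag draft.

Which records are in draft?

draft = {#128, #832}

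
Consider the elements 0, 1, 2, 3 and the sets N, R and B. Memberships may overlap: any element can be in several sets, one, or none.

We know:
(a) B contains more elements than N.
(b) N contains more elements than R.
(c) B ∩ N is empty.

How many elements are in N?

1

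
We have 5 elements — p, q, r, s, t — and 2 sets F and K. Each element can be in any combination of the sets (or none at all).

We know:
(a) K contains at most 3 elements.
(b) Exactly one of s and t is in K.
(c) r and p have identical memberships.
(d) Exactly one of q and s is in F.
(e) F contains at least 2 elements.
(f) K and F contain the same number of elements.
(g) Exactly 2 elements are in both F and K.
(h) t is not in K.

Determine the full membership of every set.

F = {p, q, r}; K = {p, r, s}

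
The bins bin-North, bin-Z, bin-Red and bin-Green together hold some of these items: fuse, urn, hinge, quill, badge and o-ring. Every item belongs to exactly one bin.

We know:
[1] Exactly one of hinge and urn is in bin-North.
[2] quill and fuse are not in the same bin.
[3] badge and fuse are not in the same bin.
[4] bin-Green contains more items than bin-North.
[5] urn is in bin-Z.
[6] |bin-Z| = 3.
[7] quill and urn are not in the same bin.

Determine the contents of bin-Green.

bin-Green = {badge, quill}

From (5): urn ∈ bin-Z.
(1) (exactly one): hinge ∈ bin-North.
(7): quill ∉ bin-Z.
Suppose fuse ∈ bin-Green: no assignment then satisfies all the clues, so fuse ∉ bin-Green.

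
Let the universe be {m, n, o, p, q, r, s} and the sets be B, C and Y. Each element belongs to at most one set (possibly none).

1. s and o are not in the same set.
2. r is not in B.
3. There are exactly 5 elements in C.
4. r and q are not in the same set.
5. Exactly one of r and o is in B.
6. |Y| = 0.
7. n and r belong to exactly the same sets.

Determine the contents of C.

C = {m, n, p, r, s}

From (2): r ∉ B.
(5) (exactly one): o ∈ B.
(6): Y already has 0, so the rest are out.
(7): n matches r: n ∉ B.
(1): s ∉ B.
Suppose m ∉ C: no assignment then satisfies all the clues, so m ∈ C.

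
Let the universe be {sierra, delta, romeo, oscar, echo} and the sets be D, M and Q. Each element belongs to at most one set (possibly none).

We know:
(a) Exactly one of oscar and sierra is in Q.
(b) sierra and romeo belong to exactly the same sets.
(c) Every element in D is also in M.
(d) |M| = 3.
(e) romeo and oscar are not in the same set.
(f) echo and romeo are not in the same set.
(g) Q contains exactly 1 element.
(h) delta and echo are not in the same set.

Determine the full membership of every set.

D = {}; M = {delta, romeo, sierra}; Q = {oscar}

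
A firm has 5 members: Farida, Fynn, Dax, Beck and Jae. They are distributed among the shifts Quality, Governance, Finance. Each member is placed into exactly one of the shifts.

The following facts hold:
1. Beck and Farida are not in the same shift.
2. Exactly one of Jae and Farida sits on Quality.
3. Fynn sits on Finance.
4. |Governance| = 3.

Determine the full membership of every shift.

Quality = {Farida}; Governance = {Beck, Dax, Jae}; Finance = {Fynn}

From (3): Fynn ∈ Finance.
Suppose Farida ∉ Quality: no assignment then satisfies all the clues, so Farida ∈ Quality.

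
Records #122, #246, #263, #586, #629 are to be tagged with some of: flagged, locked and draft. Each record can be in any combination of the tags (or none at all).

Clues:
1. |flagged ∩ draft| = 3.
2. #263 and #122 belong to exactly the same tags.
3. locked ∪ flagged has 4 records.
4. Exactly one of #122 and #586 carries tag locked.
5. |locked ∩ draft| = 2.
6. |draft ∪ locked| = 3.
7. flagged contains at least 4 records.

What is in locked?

locked = {#122, #263}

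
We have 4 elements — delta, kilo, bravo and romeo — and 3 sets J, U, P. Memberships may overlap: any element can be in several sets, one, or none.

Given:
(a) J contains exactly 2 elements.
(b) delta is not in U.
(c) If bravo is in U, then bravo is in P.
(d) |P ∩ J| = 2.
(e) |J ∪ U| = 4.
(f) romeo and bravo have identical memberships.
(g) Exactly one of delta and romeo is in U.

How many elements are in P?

4

From (b): delta ∉ U.
(g) (exactly one): romeo ∈ U.
(f): bravo matches romeo: bravo ∈ U.
(c): bravo ∈ P.
(f): romeo matches bravo: romeo ∈ P.
Suppose delta ∉ J: no assignment then satisfies all the clues, so delta ∈ J.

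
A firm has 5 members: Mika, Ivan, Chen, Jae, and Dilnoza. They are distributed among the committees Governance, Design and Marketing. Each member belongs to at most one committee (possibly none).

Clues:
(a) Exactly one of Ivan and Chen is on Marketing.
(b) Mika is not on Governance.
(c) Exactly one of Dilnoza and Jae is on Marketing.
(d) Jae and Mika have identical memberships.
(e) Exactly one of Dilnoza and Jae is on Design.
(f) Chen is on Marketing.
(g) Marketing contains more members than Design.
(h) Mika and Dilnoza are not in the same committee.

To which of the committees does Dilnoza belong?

Dilnoza: Design

From (b): Mika ∉ Governance.
From (f): Chen ∈ Marketing.
(a) (exactly one): Ivan ∉ Marketing.
(d): Jae matches Mika: Jae ∉ Governance.
Suppose Dilnoza ∈ Governance: no assignment then satisfies all the clues, so Dilnoza ∉ Governance.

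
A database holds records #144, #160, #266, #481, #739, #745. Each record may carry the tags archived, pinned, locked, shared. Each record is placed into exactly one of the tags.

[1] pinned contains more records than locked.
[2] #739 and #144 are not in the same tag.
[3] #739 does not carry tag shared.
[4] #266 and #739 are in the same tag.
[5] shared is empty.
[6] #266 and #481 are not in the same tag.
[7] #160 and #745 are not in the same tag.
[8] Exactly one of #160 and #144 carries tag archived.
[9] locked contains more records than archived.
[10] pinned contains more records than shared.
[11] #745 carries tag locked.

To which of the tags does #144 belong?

#144: archived

From (3): #739 ∉ shared.
From (11): #745 ∈ locked.
(4): #266 matches #739: #266 ∉ shared.
(5): shared already has 0, so the rest are out.
(7): #160 ∉ locked.
Suppose #144 ∉ archived: no assignment then satisfies all the clues, so #144 ∈ archived.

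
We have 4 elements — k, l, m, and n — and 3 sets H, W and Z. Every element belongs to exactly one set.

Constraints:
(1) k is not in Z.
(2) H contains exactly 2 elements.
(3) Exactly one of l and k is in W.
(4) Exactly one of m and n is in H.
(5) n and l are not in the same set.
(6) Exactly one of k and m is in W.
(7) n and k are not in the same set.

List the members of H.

From (1): k ∉ Z.
Suppose k ∈ H: no assignment then satisfies all the clues, so k ∉ H.

H = {l, m}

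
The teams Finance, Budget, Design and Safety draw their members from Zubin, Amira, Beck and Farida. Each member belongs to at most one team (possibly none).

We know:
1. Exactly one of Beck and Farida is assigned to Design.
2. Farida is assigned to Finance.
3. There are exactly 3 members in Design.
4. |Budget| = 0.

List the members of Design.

From (2): Farida ∈ Finance.
(1) (exactly one): Beck ∈ Design.
(3): only 3 candidates remain for Design, so all are in.

Design = {Amira, Beck, Zubin}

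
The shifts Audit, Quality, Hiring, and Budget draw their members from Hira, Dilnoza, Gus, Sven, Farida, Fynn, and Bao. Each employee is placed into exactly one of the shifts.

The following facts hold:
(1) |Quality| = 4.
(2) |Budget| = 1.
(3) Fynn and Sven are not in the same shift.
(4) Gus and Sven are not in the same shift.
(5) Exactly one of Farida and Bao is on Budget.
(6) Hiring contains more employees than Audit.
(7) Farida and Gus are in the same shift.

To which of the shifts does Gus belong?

Gus: Quality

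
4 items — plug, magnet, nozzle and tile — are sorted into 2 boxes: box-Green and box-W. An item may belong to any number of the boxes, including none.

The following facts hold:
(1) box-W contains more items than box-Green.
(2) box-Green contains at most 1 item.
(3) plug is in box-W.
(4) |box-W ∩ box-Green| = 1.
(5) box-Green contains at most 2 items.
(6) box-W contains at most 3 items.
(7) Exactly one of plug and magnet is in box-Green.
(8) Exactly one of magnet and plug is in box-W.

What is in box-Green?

box-Green = {plug}

From (3): plug ∈ box-W.
(8) (exactly one): magnet ∉ box-W.
Suppose plug ∉ box-Green: no assignment then satisfies all the clues, so plug ∈ box-Green.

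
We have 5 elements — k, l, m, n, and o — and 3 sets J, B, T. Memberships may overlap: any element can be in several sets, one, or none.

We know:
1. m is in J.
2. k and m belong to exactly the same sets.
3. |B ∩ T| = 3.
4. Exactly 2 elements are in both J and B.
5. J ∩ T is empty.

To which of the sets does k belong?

From (1): m ∈ J.
(2): k matches m: k ∈ J.
(5) (disjoint): k ∉ T.
(5) (disjoint): m ∉ T.
Suppose k ∉ B: no assignment then satisfies all the clues, so k ∈ B.

k: B, J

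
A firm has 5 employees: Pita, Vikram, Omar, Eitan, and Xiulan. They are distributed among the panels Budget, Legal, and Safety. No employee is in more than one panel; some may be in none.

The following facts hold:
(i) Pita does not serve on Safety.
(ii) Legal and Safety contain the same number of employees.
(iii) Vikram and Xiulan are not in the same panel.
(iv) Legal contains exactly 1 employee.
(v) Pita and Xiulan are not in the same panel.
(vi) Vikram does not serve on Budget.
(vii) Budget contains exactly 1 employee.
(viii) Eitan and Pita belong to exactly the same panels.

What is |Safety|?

1

From (i): Pita ∉ Safety.
From (vi): Vikram ∉ Budget.
(viii): Eitan matches Pita: Eitan ∉ Safety.
Suppose Pita ∈ Budget: no assignment then satisfies all the clues, so Pita ∉ Budget.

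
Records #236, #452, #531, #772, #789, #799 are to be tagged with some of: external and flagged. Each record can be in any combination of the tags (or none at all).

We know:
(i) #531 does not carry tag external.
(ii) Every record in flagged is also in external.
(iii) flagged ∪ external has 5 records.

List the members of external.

external = {#236, #452, #772, #789, #799}

From (i): #531 ∉ external.
(ii) contrapositive: #531 ∉ flagged.
Suppose #236 ∉ external: no assignment then satisfies all the clues, so #236 ∈ external.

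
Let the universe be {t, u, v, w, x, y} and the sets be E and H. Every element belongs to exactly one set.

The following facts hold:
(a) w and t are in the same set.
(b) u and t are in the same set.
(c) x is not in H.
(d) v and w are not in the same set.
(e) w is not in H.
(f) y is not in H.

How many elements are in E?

5

From (c): x ∉ H.
From (e): w ∉ H.
From (f): y ∉ H.
(a): t matches w: t ∉ H.
(b): u matches t: u ∉ H.
Only one set left: t ∈ E.
Only one set left: u ∈ E.
Only one set left: w ∈ E.
Only one set left: x ∈ E.
Only one set left: y ∈ E.
(d): v ∉ E.
Only one set left: v ∈ H.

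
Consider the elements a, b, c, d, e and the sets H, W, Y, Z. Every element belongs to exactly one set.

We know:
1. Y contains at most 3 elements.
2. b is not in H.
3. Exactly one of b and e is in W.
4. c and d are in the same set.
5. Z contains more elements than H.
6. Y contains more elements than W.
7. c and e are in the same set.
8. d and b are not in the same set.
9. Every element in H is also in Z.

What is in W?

W = {b}

From (2): b ∉ H.
Suppose a ∈ W: no assignment then satisfies all the clues, so a ∉ W.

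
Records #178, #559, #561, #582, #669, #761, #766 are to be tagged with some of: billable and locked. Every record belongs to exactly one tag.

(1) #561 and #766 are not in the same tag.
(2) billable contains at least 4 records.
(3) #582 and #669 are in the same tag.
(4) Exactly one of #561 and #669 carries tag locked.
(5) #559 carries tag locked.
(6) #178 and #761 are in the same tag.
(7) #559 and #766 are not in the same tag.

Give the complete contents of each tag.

billable = {#178, #582, #669, #761, #766}; locked = {#559, #561}

From (5): #559 ∈ locked.
(7): #766 ∉ locked.
Only one tag left: #766 ∈ billable.
(1): #561 ∉ billable.
Only one tag left: #561 ∈ locked.
(4) (exactly one): #669 ∉ locked.
Only one tag left: #669 ∈ billable.
(3): #582 matches #669: #582 ∈ billable.
Suppose #178 ∉ billable: no assignment then satisfies all the clues, so #178 ∈ billable.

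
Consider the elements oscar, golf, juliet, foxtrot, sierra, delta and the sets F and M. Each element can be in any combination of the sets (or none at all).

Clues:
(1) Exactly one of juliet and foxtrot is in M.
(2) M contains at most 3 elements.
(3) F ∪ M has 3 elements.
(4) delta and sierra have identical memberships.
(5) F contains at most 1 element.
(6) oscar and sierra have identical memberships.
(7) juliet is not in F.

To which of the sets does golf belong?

golf: M

From (7): juliet ∉ F.
Suppose golf ∈ F: no assignment then satisfies all the clues, so golf ∉ F.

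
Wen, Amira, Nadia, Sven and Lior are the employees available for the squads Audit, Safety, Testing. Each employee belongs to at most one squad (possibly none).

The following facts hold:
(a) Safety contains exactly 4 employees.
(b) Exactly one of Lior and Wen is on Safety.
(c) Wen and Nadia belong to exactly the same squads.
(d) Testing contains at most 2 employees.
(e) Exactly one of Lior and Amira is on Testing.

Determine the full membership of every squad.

Audit = {}; Safety = {Amira, Nadia, Sven, Wen}; Testing = {Lior}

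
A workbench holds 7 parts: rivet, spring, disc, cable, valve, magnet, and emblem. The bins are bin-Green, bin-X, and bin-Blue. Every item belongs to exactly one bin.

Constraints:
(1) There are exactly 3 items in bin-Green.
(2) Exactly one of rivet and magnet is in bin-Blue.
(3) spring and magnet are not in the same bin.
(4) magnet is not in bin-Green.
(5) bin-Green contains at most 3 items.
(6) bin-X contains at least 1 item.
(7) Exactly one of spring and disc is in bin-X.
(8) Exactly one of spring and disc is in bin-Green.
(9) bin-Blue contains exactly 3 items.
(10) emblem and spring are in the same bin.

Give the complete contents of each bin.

bin-Green = {emblem, rivet, spring}; bin-X = {disc}; bin-Blue = {cable, magnet, valve}

From (4): magnet ∉ bin-Green.
Suppose rivet ∉ bin-Green: no assignment then satisfies all the clues, so rivet ∈ bin-Green.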